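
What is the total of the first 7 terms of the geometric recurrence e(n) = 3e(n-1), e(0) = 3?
Computing the sequence terms: 3, 9, 27, 81, 243, 729, 2187
Adding these values together:

3279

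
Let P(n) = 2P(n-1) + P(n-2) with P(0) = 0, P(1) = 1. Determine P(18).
Computing the sequence terms:
0, 1, 2, 5, 12, 29, 70, 169, 408, 985, 2378, 5741, 13860, 33461, 80782, 195025, 470832, 1136689, 2744210

2744210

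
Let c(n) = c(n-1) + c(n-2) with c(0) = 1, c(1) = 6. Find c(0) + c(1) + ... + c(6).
Computing the sequence terms: 1, 6, 7, 13, 20, 33, 53
Adding these values together:

133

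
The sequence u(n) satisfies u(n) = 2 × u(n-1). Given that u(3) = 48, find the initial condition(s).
In general u(n) = 2ⁿ · u(0). At n = 3: u(0) = u(3) / 2^3 = 48 / 8 = 6.

u(0) = 6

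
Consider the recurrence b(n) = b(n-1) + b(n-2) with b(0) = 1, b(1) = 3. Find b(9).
Computing the sequence terms:
1, 3, 4, 7, 11, 18, 29, 47, 76, 123

123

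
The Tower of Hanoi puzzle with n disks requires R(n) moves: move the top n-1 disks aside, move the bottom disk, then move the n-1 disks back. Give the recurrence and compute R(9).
Moving n disks = move the top n-1 disks aside (R(n-1) moves) + move the largest disk (1 move) + move the n-1 disks back on top (R(n-1) moves), so R(n) = 2R(n-1) + 1, with R(1) = 1 (a single disk takes one move).
First terms: 1, 3, 7, 15, 31, 63, … — each is one less than a power of 2. Indeed R(n) + 1 = 2(R(n-1) + 1) with R(1) + 1 = 2, so R(n) + 1 = 2ⁿ and R(n) = 2ⁿ - 1.
Hence R(9) = 2^9 - 1 = 512 - 1 = 511.

R(n) = 2R(n-1) + 1, R(1) = 1; R(9) = 511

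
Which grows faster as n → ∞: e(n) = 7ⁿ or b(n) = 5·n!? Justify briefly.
Comparing growth rates:
Growth-rate hierarchy: log n ≺ any polynomial ≺ any exponential cⁿ (c>1) ≺ n! ≺ nⁿ.
factorial dominates exponential base 7 asymptotically.

b(n) grows faster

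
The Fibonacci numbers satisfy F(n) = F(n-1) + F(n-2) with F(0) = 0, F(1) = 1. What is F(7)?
Computing the sequence terms:
0, 1, 1, 2, 3, 5, 8, 13

13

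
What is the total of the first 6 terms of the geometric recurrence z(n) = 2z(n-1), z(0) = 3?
Computing the sequence terms: 3, 6, 12, 24, 48, 96
Adding these values together:

189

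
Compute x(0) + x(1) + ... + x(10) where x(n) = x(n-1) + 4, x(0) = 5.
Computing the sequence terms: 5, 9, 13, 17, 21, 25, 29, 33, 37, 41, 45
Adding these values together:

275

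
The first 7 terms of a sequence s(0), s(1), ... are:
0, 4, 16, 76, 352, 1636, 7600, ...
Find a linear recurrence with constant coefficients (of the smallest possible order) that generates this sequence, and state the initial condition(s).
Look for the lowest-order linear relation among consecutive terms.
Observation: s(n) - 4·s(n-1) - (3)·s(n-2) = 0 holds for the shown terms, and no order-1 relation s(n) = α·s(n-1) + β fits.
Check at n=3: 4·16 + (3)·4 = 76. ✓

s(n) = 4s(n-1) + 3s(n-2), s(0) = 0, s(1) = 4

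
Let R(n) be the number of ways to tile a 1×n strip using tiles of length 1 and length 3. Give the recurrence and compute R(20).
Condition on the last tile: it has length 1 (leaving a 1×(n-1) strip) or length 3 (leaving a 1×(n-3) strip), so R(n) = R(n-1) + R(n-3) (order-3 linear recurrence).
For 0 ≤ i < 3 only unit tiles fit, so R(i) = 1.
Iterating the recurrence: R(3) = 2, R(4) = 3, R(5) = 4, R(6) = 6, R(7) = 9, R(8) = 13, R(9) = 19, R(10) = 28, R(11) = 41, R(12) = 60, R(13) = 88, R(14) = 129, R(15) = 189, R(16) = 277, R(17) = 406, R(18) = 595, R(19) = 872, R(20) = 1278.

R(n) = R(n-1) + R(n-3), with R(i) = 1 for 0 ≤ i < 3; R(20) = 1278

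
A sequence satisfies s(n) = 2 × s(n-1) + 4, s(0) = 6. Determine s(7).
Computing step by step:
s(0) = 6
s(1) = 2 × 6 + 4 = 16
s(2) = 2 × 16 + 4 = 36
s(3) = 2 × 36 + 4 = 76
s(4) = 2 × 76 + 4 = 156
s(5) = 2 × 156 + 4 = 316
s(6) = 2 × 316 + 4 = 636
s(7) = 2 × 636 + 4 = 1276

1276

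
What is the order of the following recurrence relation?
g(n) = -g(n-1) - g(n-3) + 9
The order is the largest lag k for which g(n-k) appears. Here the deepest term is g(n-3) (the 9 term is non-homogeneous and does not affect the order), so the order is 3.

Order 3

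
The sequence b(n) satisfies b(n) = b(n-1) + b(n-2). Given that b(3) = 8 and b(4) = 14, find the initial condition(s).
Work backwards using b(k) = b(k+2) - b(k+1):
b(2) = b(4) - b(3) = 14 - 8 = 6
b(1) = b(3) - b(2) = 8 - 6 = 2
b(0) = b(2) - b(1) = 6 - 2 = 4

b(0) = 4, b(1) = 2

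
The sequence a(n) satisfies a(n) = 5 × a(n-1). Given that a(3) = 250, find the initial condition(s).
In general a(n) = 5ⁿ · a(0). At n = 3: a(0) = a(3) / 5^3 = 250 / 125 = 2.

a(0) = 2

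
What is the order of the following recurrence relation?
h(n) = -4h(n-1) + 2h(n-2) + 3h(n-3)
The order is the largest lag k for which h(n-k) appears. Here the deepest term is h(n-3), so the order is 3.

Order 3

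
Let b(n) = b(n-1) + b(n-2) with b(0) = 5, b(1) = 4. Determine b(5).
Computing the sequence terms:
5, 4, 9, 13, 22, 35

35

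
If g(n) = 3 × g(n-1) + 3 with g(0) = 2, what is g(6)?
Computing step by step:
g(0) = 2
g(1) = 3 × 2 + 3 = 9
g(2) = 3 × 9 + 3 = 30
g(3) = 3 × 30 + 3 = 93
g(4) = 3 × 93 + 3 = 282
g(5) = 3 × 282 + 3 = 849
g(6) = 3 × 849 + 3 = 2550

2550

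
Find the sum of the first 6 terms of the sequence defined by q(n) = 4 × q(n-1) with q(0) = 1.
Computing the sequence terms: 1, 4, 16, 64, 256, 1024
Adding these values together:

1365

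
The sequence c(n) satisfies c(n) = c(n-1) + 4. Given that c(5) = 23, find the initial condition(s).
c(5) = c(0) + 5·4, so c(0) = 23 - 20 = 3.

c(0) = 3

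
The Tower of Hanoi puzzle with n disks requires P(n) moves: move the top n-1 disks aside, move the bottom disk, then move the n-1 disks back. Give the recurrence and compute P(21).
Moving n disks = move the top n-1 disks aside (P(n-1) moves) + move the largest disk (1 move) + move the n-1 disks back on top (P(n-1) moves), so P(n) = 2P(n-1) + 1, with P(1) = 1 (a single disk takes one move).
First terms: 1, 3, 7, 15, 31, 63, … — each is one less than a power of 2. Indeed P(n) + 1 = 2(P(n-1) + 1) with P(1) + 1 = 2, so P(n) + 1 = 2ⁿ and P(n) = 2ⁿ - 1.
Hence P(21) = 2^21 - 1 = 2097152 - 1 = 2097151.

P(n) = 2P(n-1) + 1, P(1) = 1; P(21) = 2097151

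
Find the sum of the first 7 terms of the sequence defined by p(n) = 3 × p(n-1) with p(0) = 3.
Computing the sequence terms: 3, 9, 27, 81, 243, 729, 2187
Adding these values together:

3279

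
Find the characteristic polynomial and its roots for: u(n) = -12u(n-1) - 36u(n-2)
Substitute u(n) = rⁿ and divide through by rⁿ⁻²: r² + 12r + 36 = 0
Factor: (r + 6)² = 0, so r = -6 (double root).
General solution: u(n) = (A + Bn)·(-6)ⁿ

Characteristic: r² + 12r + 36 = 0, Roots: r = -6 (double root)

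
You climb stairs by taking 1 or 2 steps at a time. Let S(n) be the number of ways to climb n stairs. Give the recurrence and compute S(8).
Condition on the size of the last step (1 to 2): before it there were n-1, …, n-2 stairs climbed, and these cases are disjoint, so S(n) = S(n-1) + S(n-2) (Fibonacci-type sequence).
Initial conditions by direct count (compositions of i into parts ≤ 2): S(1) = 1; S(2) = 2.
Iterating the recurrence: S(3) = 3, S(4) = 5, S(5) = 8, S(6) = 13, S(7) = 21, S(8) = 34.

S(n) = S(n-1) + S(n-2), S(1) = 1, S(2) = 2; S(8) = 34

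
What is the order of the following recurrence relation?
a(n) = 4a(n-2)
The order is the largest lag k for which a(n-k) appears. Here the deepest term is a(n-2), so the order is 2.

Order 2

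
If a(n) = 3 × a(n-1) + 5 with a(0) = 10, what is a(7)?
Computing step by step:
a(0) = 10
a(1) = 3 × 10 + 5 = 35
a(2) = 3 × 35 + 5 = 110
a(3) = 3 × 110 + 5 = 335
a(4) = 3 × 335 + 5 = 1010
a(5) = 3 × 1010 + 5 = 3035
a(6) = 3 × 3035 + 5 = 9110
a(7) = 3 × 9110 + 5 = 27335

27335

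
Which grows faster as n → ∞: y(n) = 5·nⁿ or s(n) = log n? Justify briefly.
Comparing growth rates:
Growth-rate hierarchy: log n ≺ any polynomial ≺ any exponential cⁿ (c>1) ≺ n! ≺ nⁿ.
super-exponential nⁿ dominates logarithmic asymptotically.

y(n) grows faster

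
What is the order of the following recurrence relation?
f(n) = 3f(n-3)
The order is the largest lag k for which f(n-k) appears. Here the deepest term is f(n-3), so the order is 3.

Order 3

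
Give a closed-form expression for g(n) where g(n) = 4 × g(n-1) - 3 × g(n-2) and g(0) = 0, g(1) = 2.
Recurrence: g(n) = 4 × g(n-1) - 3 × g(n-2), initial: g(0) = 0, g(1) = 2.
Characteristic equation: r² - 4r + 3 = 0, which factors as (r - 3)(r - 1) = 0, so r = 3, 1. General solution g(n) = A·3ⁿ + B·1ⁿ. From g(0) = 0: A + B = 0. From g(1) = 2: 3A + 1B = 2. Solving gives A = 1, B = -1.

g(n) = 3ⁿ - 1ⁿ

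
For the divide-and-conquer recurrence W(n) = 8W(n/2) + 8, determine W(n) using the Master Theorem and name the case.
Master Theorem template: W(n) = a·W(n/b) + f(n).
Here: a=8, b=2, f(n)=8
Compute log_b(a) = log_2(8) = 3.
f(n) = 8 = O(n^(3-ε)) with ε = 3. Case 1: W(n) = Θ(n^log_b(a)) = Θ(n^3).

Case 1: W(n) = Θ(n^3)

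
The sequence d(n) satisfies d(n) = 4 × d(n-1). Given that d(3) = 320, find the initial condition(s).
In general d(n) = 4ⁿ · d(0). At n = 3: d(0) = d(3) / 4^3 = 320 / 64 = 5.

d(0) = 5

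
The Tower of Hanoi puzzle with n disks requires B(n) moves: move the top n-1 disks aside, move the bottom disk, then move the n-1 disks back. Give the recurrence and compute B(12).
Moving n disks = move the top n-1 disks aside (B(n-1) moves) + move the largest disk (1 move) + move the n-1 disks back on top (B(n-1) moves), so B(n) = 2B(n-1) + 1, with B(1) = 1 (a single disk takes one move).
First terms: 1, 3, 7, 15, 31, 63, … — each is one less than a power of 2. Indeed B(n) + 1 = 2(B(n-1) + 1) with B(1) + 1 = 2, so B(n) + 1 = 2ⁿ and B(n) = 2ⁿ - 1.
Hence B(12) = 2^12 - 1 = 4096 - 1 = 4095.

B(n) = 2B(n-1) + 1, B(1) = 1; B(12) = 4095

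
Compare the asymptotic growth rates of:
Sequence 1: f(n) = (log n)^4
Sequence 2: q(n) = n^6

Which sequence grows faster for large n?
Comparing growth rates:
Growth-rate hierarchy: log n ≺ any polynomial ≺ any exponential cⁿ (c>1) ≺ n! ≺ nⁿ.
polynomial degree 6 dominates polylogarithmic (log n)^4 asymptotically.

q(n) grows faster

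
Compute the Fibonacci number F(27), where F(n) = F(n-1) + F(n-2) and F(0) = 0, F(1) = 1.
Computing the sequence terms:
0, 1, 1, 2, 3, 5, 8, 13, 21, 34, 55, 89, 144, 233, 377, 610, 987, 1597, 2584, 4181, 6765, 10946, 17711, 28657, 46368, 75025, 121393, 196418

196418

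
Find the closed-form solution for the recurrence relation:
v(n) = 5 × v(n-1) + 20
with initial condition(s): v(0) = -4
Recurrence: v(n) = 5 × v(n-1) + 20, initial: v(0) = -4.
Try v(n) = A·5ⁿ + C. Substituting: A·5ⁿ + C = 5(A·5ⁿ⁻¹ + C) + 20 = A·5ⁿ + 5C + 20, so C = 5C + 20, giving C = -5. Then v(0) = A - 5 = -4 gives A = 1.

v(n) = 5ⁿ - 5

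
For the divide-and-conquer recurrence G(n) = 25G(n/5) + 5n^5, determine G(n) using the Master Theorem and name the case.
Master Theorem template: G(n) = a·G(n/b) + f(n).
Here: a=25, b=5, f(n)=5n^5
Compute log_b(a) = log_5(25) = 2.
f(n) = 5n^5 = Ω(n^(2+ε)) with ε = 3, and the regularity condition holds (a·f(n/b) = (a/b^5)·f(n) with a/b^5 = 5^-3 < 1). Case 3: G(n) = Θ(f(n)) = Θ(n^5).

Case 3: G(n) = Θ(n^5)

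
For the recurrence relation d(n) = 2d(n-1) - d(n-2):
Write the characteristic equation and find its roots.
Substitute d(n) = rⁿ and divide through by rⁿ⁻²: r² - 2r + 1 = 0
Factor: (r - 1)² = 0, so r = 1 (double root).
General solution: d(n) = (A + Bn)·1ⁿ

Characteristic: r² - 2r + 1 = 0, Roots: r = 1 (double root)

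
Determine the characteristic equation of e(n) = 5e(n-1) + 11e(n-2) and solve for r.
Substitute e(n) = rⁿ and divide through by rⁿ⁻²: r² - 5r - 11 = 0
Discriminant: 5² + 4·11 = 69, not a perfect square, so by the quadratic formula r = (5 ± √69)/2.
General solution: e(n) = A·r₁ⁿ + B·r₂ⁿ where r₁,r₂ = (5 ± √69)/2

Characteristic: r² - 5r - 11 = 0, Roots: r = (5 ± √69)/2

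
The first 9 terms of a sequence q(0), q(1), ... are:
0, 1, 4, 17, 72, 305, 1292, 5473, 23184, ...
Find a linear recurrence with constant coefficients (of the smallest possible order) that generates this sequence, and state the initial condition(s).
Look for the lowest-order linear relation among consecutive terms.
Observation: q(n) - 4·q(n-1) - (1)·q(n-2) = 0 holds for the shown terms, and no order-1 relation q(n) = α·q(n-1) + β fits.
Check at n=3: 4·4 + (1)·1 = 17. ✓

q(n) = 4q(n-1) + q(n-2), q(0) = 0, q(1) = 1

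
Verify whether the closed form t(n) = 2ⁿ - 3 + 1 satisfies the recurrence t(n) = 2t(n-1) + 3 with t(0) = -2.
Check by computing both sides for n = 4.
From the recurrence with t(0) = -2:
  t(0) = -2, t(1) = -1, t(2) = 1, t(3) = 5, t(4) = 13
  so the recurrence gives t(4) = 13.
From the proposed closed form t(n) = 2ⁿ - 3 + 1:
  t(4) = 14.
The recurrence gives 13 but the closed form gives 14, so the closed form does not satisfy the recurrence.

No, the closed form is incorrect.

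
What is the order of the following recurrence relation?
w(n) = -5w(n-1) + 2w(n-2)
The order is the largest lag k for which w(n-k) appears. Here the deepest term is w(n-2), so the order is 2.

Order 2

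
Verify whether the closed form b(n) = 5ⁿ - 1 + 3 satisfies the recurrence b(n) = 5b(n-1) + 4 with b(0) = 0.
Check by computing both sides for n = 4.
From the recurrence with b(0) = 0:
  b(0) = 0, b(1) = 4, b(2) = 24, b(3) = 124, b(4) = 624
  so the recurrence gives b(4) = 624.
From the proposed closed form b(n) = 5ⁿ - 1 + 3:
  b(4) = 627.
The recurrence gives 624 but the closed form gives 627, so the closed form does not satisfy the recurrence.

No, the closed form is incorrect.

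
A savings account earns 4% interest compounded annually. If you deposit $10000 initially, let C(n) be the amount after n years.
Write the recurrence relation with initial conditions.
Each year the balance grows by 4%, i.e. is multiplied by 1 + 4/100 = 1.04, so C(n) = 1.04 × C(n-1). The initial deposit gives C(0) = 10000.
Unrolling gives the closed form C(n) = 10000 × (1.04)ⁿ.

C(n) = 1.04 × C(n-1), C(0) = 10000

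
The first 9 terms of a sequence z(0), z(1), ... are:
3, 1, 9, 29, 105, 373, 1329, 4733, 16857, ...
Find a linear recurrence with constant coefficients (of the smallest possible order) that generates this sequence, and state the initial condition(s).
Look for the lowest-order linear relation among consecutive terms.
Observation: z(n) - 3·z(n-1) - (2)·z(n-2) = 0 holds for the shown terms, and no order-1 relation z(n) = α·z(n-1) + β fits.
Check at n=3: 3·9 + (2)·1 = 29. ✓

z(n) = 3z(n-1) + 2z(n-2), z(0) = 3, z(1) = 1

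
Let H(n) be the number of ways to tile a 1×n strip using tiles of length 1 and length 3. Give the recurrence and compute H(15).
Condition on the last tile: it has length 1 (leaving a 1×(n-1) strip) or length 3 (leaving a 1×(n-3) strip), so H(n) = H(n-1) + H(n-3) (order-3 linear recurrence).
For 0 ≤ i < 3 only unit tiles fit, so H(i) = 1.
Iterating the recurrence: H(3) = 2, H(4) = 3, H(5) = 4, H(6) = 6, H(7) = 9, H(8) = 13, H(9) = 19, H(10) = 28, H(11) = 41, H(12) = 60, H(13) = 88, H(14) = 129, H(15) = 189.

H(n) = H(n-1) + H(n-3), with H(i) = 1 for 0 ≤ i < 3; H(15) = 189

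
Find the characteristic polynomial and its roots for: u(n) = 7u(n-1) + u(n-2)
Substitute u(n) = rⁿ and divide through by rⁿ⁻²: r² - 7r - 1 = 0
Discriminant: 7² + 4·1 = 53, not a perfect square, so by the quadratic formula r = (7 ± √53)/2.
General solution: u(n) = A·r₁ⁿ + B·r₂ⁿ where r₁,r₂ = (7 ± √53)/2

Characteristic: r² - 7r - 1 = 0, Roots: r = (7 ± √53)/2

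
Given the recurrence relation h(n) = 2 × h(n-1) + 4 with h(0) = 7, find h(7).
Computing step by step:
h(0) = 7
h(1) = 2 × 7 + 4 = 18
h(2) = 2 × 18 + 4 = 40
h(3) = 2 × 40 + 4 = 84
h(4) = 2 × 84 + 4 = 172
h(5) = 2 × 172 + 4 = 348
h(6) = 2 × 348 + 4 = 700
h(7) = 2 × 700 + 4 = 1404

1404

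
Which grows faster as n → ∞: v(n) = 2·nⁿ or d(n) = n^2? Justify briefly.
Comparing growth rates:
Growth-rate hierarchy: log n ≺ any polynomial ≺ any exponential cⁿ (c>1) ≺ n! ≺ nⁿ.
super-exponential nⁿ dominates polynomial degree 2 asymptotically.

v(n) grows faster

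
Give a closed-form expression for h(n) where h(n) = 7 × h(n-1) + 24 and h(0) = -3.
Recurrence: h(n) = 7 × h(n-1) + 24, initial: h(0) = -3.
Try h(n) = A·7ⁿ + C. Substituting: A·7ⁿ + C = 7(A·7ⁿ⁻¹ + C) + 24 = A·7ⁿ + 7C + 24, so C = 7C + 24, giving C = -4. Then h(0) = A - 4 = -3 gives A = 1.

h(n) = 7ⁿ - 4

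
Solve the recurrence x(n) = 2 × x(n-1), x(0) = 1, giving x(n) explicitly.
Recurrence: x(n) = 2 × x(n-1), initial: x(0) = 1.
Each term is 2 times the previous, so this is geometric with ratio 2. After n steps: x(n) = x(0)·2ⁿ = 2ⁿ.

x(n) = 2ⁿ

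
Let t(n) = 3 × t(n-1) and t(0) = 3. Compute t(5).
Computing step by step:
t(0) = 3
t(1) = 3 × 3 = 9
t(2) = 3 × 9 = 27
t(3) = 3 × 27 = 81
t(4) = 3 × 81 = 243
t(5) = 3 × 243 = 729

729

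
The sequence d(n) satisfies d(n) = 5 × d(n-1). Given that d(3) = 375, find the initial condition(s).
In general d(n) = 5ⁿ · d(0). At n = 3: d(0) = d(3) / 5^3 = 375 / 125 = 3.

d(0) = 3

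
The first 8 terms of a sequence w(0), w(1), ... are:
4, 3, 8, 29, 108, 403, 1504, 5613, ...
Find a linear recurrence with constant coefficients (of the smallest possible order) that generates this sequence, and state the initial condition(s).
Look for the lowest-order linear relation among consecutive terms.
Observation: w(n) - 4·w(n-1) - (-1)·w(n-2) = 0 holds for the shown terms, and no order-1 relation w(n) = α·w(n-1) + β fits.
Check at n=3: 4·8 + (-1)·3 = 29. ✓

w(n) = 4w(n-1) - w(n-2), w(0) = 4, w(1) = 3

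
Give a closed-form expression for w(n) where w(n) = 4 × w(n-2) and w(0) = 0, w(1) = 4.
Recurrence: w(n) = 4 × w(n-2), initial: w(0) = 0, w(1) = 4.
Characteristic equation: r² - 4 = 0, which factors as (r - 2)(r + 2) = 0, so r = 2, -2. General solution w(n) = A·2ⁿ + B·(-2)ⁿ. From w(0) = 0: A + B = 0. From w(1) = 4: 2A - 2B = 4. Solving gives A = 1, B = -1.

w(n) = 2ⁿ - (-2)ⁿ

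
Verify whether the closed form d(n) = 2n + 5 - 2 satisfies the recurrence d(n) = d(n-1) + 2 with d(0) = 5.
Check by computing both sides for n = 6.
From the recurrence with d(0) = 5:
  d(0) = 5, d(1) = 7, d(2) = 9, d(3) = 11, d(4) = 13, d(5) = 15, d(6) = 17
  so the recurrence gives d(6) = 17.
From the proposed closed form d(n) = 2n + 5 - 2:
  d(6) = 15.
The recurrence gives 17 but the closed form gives 15, so the closed form does not satisfy the recurrence.

No, the closed form is incorrect.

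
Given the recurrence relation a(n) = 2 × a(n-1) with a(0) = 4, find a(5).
Computing step by step:
a(0) = 4
a(1) = 2 × 4 = 8
a(2) = 2 × 8 = 16
a(3) = 2 × 16 = 32
a(4) = 2 × 32 = 64
a(5) = 2 × 64 = 128

128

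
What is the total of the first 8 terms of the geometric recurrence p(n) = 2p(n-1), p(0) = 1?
Computing the sequence terms: 1, 2, 4, 8, 16, 32, 64, 128
Adding these values together:

255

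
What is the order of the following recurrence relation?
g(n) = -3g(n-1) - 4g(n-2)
The order is the largest lag k for which g(n-k) appears. Here the deepest term is g(n-2), so the order is 2.

Order 2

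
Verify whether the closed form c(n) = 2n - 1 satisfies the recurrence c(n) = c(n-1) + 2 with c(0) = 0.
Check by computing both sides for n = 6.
From the recurrence with c(0) = 0:
  c(0) = 0, c(1) = 2, c(2) = 4, c(3) = 6, c(4) = 8, c(5) = 10, c(6) = 12
  so the recurrence gives c(6) = 12.
From the proposed closed form c(n) = 2n - 1:
  c(6) = 11.
The recurrence gives 12 but the closed form gives 11, so the closed form does not satisfy the recurrence.

No, the closed form is incorrect.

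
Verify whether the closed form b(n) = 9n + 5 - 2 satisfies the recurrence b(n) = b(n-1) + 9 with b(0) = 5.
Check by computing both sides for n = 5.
From the recurrence with b(0) = 5:
  b(0) = 5, b(1) = 14, b(2) = 23, b(3) = 32, b(4) = 41, b(5) = 50
  so the recurrence gives b(5) = 50.
From the proposed closed form b(n) = 9n + 5 - 2:
  b(5) = 48.
The recurrence gives 50 but the closed form gives 48, so the closed form does not satisfy the recurrence.

No, the closed form is incorrect.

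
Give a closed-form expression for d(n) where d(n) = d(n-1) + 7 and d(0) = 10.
Recurrence: d(n) = d(n-1) + 7, initial: d(0) = 10.
Each step adds 7, so d(n) = d(0) + 7n = 7n + 10.

d(n) = 7n + 10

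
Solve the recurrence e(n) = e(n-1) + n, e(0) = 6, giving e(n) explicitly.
Recurrence: e(n) = e(n-1) + n, initial: e(0) = 6.
Telescoping: e(n) = e(0) + Σᵢ₌₁ⁿ i = 6 + n(n+1)/2.

e(n) = n(n+1)/2 + 6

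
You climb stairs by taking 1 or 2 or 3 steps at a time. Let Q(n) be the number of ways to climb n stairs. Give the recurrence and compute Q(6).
Condition on the size of the last step (1 to 3): before it there were n-1, …, n-3 stairs climbed, and these cases are disjoint, so Q(n) = Q(n-1) + Q(n-2) + Q(n-3) (order-3 linear recurrence).
Initial conditions by direct count (compositions of i into parts ≤ 3): Q(1) = 1; Q(2) = 2; Q(3) = 4.
Iterating the recurrence: Q(4) = 7, Q(5) = 13, Q(6) = 24.

Q(n) = Q(n-1) + Q(n-2) + Q(n-3), Q(1) = 1, Q(2) = 2, Q(3) = 4; Q(6) = 24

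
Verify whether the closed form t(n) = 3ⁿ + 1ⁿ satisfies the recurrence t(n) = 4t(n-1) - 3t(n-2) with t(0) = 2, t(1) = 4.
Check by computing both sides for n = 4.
From the recurrence with t(0) = 2, t(1) = 4:
  t(0) = 2, t(1) = 4, t(2) = 10, t(3) = 28, t(4) = 82
  so the recurrence gives t(4) = 82.
From the proposed closed form t(n) = 3ⁿ + 1ⁿ:
  t(4) = 82.
Both sides give 82 at n = 4, and the initial condition(s) match, so the closed form is consistent.

Yes, the closed form is correct.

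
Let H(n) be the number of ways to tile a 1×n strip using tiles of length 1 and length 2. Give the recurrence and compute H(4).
Condition on the last tile: it has length 1 (leaving a 1×(n-1) strip) or length 2 (leaving a 1×(n-2) strip), so H(n) = H(n-1) + H(n-2) (order-2 linear recurrence).
For 0 ≤ i < 2 only unit tiles fit, so H(i) = 1.
Iterating the recurrence: H(2) = 2, H(3) = 3, H(4) = 5.

H(n) = H(n-1) + H(n-2), with H(i) = 1 for 0 ≤ i < 2; H(4) = 5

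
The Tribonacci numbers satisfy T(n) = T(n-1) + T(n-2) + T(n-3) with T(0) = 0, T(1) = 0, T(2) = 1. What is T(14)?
Computing the sequence terms:
0, 0, 1, 1, 2, 4, 7, 13, 24, 44, 81, 149, 274, 504, 927

927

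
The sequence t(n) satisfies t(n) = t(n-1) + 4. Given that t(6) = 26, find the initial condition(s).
t(6) = t(0) + 6·4, so t(0) = 26 - 24 = 2.

t(0) = 2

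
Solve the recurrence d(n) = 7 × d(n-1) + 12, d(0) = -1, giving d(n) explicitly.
Recurrence: d(n) = 7 × d(n-1) + 12, initial: d(0) = -1.
Try d(n) = A·7ⁿ + C. Substituting: A·7ⁿ + C = 7(A·7ⁿ⁻¹ + C) + 12 = A·7ⁿ + 7C + 12, so C = 7C + 12, giving C = -2. Then d(0) = A - 2 = -1 gives A = 1.

d(n) = 7ⁿ - 2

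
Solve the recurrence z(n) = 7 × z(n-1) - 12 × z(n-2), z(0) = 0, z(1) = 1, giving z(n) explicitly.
Recurrence: z(n) = 7 × z(n-1) - 12 × z(n-2), initial: z(0) = 0, z(1) = 1.
Characteristic equation: r² - 7r + 12 = 0, which factors as (r - 4)(r - 3) = 0, so r = 4, 3. General solution z(n) = A·4ⁿ + B·3ⁿ. From z(0) = 0: A + B = 0. From z(1) = 1: 4A + 3B = 1. Solving gives A = 1, B = -1.

z(n) = 4ⁿ - 3ⁿ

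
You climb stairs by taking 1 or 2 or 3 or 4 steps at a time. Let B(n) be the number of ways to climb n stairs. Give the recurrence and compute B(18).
Condition on the size of the last step (1 to 4): before it there were n-1, …, n-4 stairs climbed, and these cases are disjoint, so B(n) = B(n-1) + B(n-2) + B(n-3) + B(n-4) (order-4 linear recurrence).
Initial conditions by direct count (compositions of i into parts ≤ 4): B(1) = 1; B(2) = 2; B(3) = 4; B(4) = 8.
Iterating the recurrence: B(5) = 15, B(6) = 29, B(7) = 56, B(8) = 108, B(9) = 208, B(10) = 401, B(11) = 773, B(12) = 1490, B(13) = 2872, B(14) = 5536, B(15) = 10671, B(16) = 20569, B(17) = 39648, B(18) = 76424.

B(n) = B(n-1) + B(n-2) + B(n-3) + B(n-4), B(1) = 1, B(2) = 2, B(3) = 4, B(4) = 8; B(18) = 76424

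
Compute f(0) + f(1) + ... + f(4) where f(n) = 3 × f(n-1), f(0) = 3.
Computing the sequence terms: 3, 9, 27, 81, 243
Adding these values together:

363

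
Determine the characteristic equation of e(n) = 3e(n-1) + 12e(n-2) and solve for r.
Substitute e(n) = rⁿ and divide through by rⁿ⁻²: r² - 3r - 12 = 0
Discriminant: 3² + 4·12 = 57, not a perfect square, so by the quadratic formula r = (3 ± √57)/2.
General solution: e(n) = A·r₁ⁿ + B·r₂ⁿ where r₁,r₂ = (3 ± √57)/2

Characteristic: r² - 3r - 12 = 0, Roots: r = (3 ± √57)/2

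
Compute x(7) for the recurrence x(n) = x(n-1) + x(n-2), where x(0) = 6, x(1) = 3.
Computing the sequence terms:
6, 3, 9, 12, 21, 33, 54, 87

87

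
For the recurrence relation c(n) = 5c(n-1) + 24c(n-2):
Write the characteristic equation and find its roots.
Substitute c(n) = rⁿ and divide through by rⁿ⁻²: r² - 5r - 24 = 0
Factor: (r - 8)(r + 3) = 0, so r = 8, -3.
General solution: c(n) = A·8ⁿ + B·(-3)ⁿ

Characteristic: r² - 5r - 24 = 0, Roots: r = 8, -3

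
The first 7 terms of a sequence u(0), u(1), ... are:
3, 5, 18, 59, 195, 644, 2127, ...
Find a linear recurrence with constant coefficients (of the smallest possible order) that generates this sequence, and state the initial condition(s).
Look for the lowest-order linear relation among consecutive terms.
Observation: u(n) - 3·u(n-1) - (1)·u(n-2) = 0 holds for the shown terms, and no order-1 relation u(n) = α·u(n-1) + β fits.
Check at n=3: 3·18 + (1)·5 = 59. ✓

u(n) = 3u(n-1) + u(n-2), u(0) = 3, u(1) = 5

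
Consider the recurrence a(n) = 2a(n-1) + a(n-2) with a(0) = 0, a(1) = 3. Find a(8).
Computing the sequence terms:
0, 3, 6, 15, 36, 87, 210, 507, 1224

1224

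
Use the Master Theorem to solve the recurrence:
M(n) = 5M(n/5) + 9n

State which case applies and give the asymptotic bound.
Master Theorem template: M(n) = a·M(n/b) + f(n).
Here: a=5, b=5, f(n)=9n
Compute log_b(a) = log_5(5) = 1.
f(n) = 9n = Θ(n). Case 2: M(n) = Θ(n log n).

Case 2: M(n) = Θ(n log n)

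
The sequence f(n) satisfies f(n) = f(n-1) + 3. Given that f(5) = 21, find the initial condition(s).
f(5) = f(0) + 5·3, so f(0) = 21 - 15 = 6.

f(0) = 6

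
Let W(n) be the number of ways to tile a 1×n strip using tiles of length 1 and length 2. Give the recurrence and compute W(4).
Condition on the last tile: it has length 1 (leaving a 1×(n-1) strip) or length 2 (leaving a 1×(n-2) strip), so W(n) = W(n-1) + W(n-2) (order-2 linear recurrence).
For 0 ≤ i < 2 only unit tiles fit, so W(i) = 1.
Iterating the recurrence: W(2) = 2, W(3) = 3, W(4) = 5.

W(n) = W(n-1) + W(n-2), with W(i) = 1 for 0 ≤ i < 2; W(4) = 5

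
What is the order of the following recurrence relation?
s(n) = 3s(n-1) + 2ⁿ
The order is the largest lag k for which s(n-k) appears. Here the deepest term is s(n-1) (the 2ⁿ term is non-homogeneous and does not affect the order), so the order is 1.

Order 1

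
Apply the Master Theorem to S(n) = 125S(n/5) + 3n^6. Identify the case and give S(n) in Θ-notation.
Master Theorem template: S(n) = a·S(n/b) + f(n).
Here: a=125, b=5, f(n)=3n^6
Compute log_b(a) = log_5(125) = 3.
f(n) = 3n^6 = Ω(n^(3+ε)) with ε = 3, and the regularity condition holds (a·f(n/b) = (a/b^6)·f(n) with a/b^6 = 5^-3 < 1). Case 3: S(n) = Θ(f(n)) = Θ(n^6).

Case 3: S(n) = Θ(n^6)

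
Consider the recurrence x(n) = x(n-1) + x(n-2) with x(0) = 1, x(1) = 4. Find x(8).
Computing the sequence terms:
1, 4, 5, 9, 14, 23, 37, 60, 97

97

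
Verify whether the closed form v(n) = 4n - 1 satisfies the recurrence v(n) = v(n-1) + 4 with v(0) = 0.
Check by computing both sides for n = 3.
From the recurrence with v(0) = 0:
  v(0) = 0, v(1) = 4, v(2) = 8, v(3) = 12
  so the recurrence gives v(3) = 12.
From the proposed closed form v(n) = 4n - 1:
  v(3) = 11.
The recurrence gives 12 but the closed form gives 11, so the closed form does not satisfy the recurrence.

No, the closed form is incorrect.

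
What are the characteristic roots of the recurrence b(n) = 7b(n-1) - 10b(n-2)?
Substitute b(n) = rⁿ and divide through by rⁿ⁻²: r² - 7r + 10 = 0
Factor: (r - 2)(r - 5) = 0, so r = 2, 5.
General solution: b(n) = A·2ⁿ + B·5ⁿ

Characteristic: r² - 7r + 10 = 0, Roots: r = 2, 5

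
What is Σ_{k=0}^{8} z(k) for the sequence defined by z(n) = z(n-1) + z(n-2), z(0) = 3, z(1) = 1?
Computing the sequence terms: 3, 1, 4, 5, 9, 14, 23, 37, 60
Adding these values together:

156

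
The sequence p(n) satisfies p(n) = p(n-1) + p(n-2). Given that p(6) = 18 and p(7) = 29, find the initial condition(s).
Work backwards using p(k) = p(k+2) - p(k+1):
p(5) = p(7) - p(6) = 29 - 18 = 11
p(4) = p(6) - p(5) = 18 - 11 = 7
p(3) = p(5) - p(4) = 11 - 7 = 4
p(2) = p(4) - p(3) = 7 - 4 = 3
p(1) = p(3) - p(2) = 4 - 3 = 1
p(0) = p(2) - p(1) = 3 - 1 = 2

p(0) = 2, p(1) = 1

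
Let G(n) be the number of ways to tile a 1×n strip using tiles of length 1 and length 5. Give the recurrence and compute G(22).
Condition on the last tile: it has length 1 (leaving a 1×(n-1) strip) or length 5 (leaving a 1×(n-5) strip), so G(n) = G(n-1) + G(n-5) (order-5 linear recurrence).
For 0 ≤ i < 5 only unit tiles fit, so G(i) = 1.
Iterating the recurrence: G(5) = 2, G(6) = 3, G(7) = 4, G(8) = 5, G(9) = 6, G(10) = 8, G(11) = 11, G(12) = 15, G(13) = 20, G(14) = 26, G(15) = 34, G(16) = 45, G(17) = 60, G(18) = 80, G(19) = 106, G(20) = 140, G(21) = 185, G(22) = 245.

G(n) = G(n-1) + G(n-5), with G(i) = 1 for 0 ≤ i < 5; G(22) = 245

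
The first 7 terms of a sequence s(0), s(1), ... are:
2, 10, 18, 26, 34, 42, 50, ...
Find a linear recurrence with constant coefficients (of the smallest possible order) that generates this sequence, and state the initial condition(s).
Look for the lowest-order linear relation among consecutive terms.
Observation: consecutive differences are constant (= 8).
Check at n=2: 1·10 + 8 = 18. ✓

s(n) = s(n-1) + 8, s(0) = 2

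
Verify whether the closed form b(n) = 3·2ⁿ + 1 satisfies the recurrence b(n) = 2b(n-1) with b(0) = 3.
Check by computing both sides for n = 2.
From the recurrence with b(0) = 3:
  b(0) = 3, b(1) = 6, b(2) = 12
  so the recurrence gives b(2) = 12.
From the proposed closed form b(n) = 3·2ⁿ + 1:
  b(2) = 13.
The recurrence gives 12 but the closed form gives 13, so the closed form does not satisfy the recurrence.

No, the closed form is incorrect.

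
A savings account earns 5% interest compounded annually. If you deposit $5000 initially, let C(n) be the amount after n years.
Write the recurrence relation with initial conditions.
Each year the balance grows by 5%, i.e. is multiplied by 1 + 5/100 = 1.05, so C(n) = 1.05 × C(n-1). The initial deposit gives C(0) = 5000.
Unrolling gives the closed form C(n) = 5000 × (1.05)ⁿ.

C(n) = 1.05 × C(n-1), C(0) = 5000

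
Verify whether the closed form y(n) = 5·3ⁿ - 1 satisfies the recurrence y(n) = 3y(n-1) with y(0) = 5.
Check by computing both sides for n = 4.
From the recurrence with y(0) = 5:
  y(0) = 5, y(1) = 15, y(2) = 45, y(3) = 135, y(4) = 405
  so the recurrence gives y(4) = 405.
From the proposed closed form y(n) = 5·3ⁿ - 1:
  y(4) = 404.
The recurrence gives 405 but the closed form gives 404, so the closed form does not satisfy the recurrence.

No, the closed form is incorrect.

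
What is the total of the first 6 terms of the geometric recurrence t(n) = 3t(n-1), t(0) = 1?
Computing the sequence terms: 1, 3, 9, 27, 81, 243
Adding these values together:

364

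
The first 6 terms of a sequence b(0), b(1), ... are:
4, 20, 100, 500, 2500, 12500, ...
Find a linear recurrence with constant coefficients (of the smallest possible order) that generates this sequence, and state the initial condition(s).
Look for the lowest-order linear relation among consecutive terms.
Observation: each term is 5× the previous.
Check at n=2: 5·20 = 100. ✓

b(n) = 5 × b(n-1), b(0) = 4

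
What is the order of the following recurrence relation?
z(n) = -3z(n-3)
The order is the largest lag k for which z(n-k) appears. Here the deepest term is z(n-3), so the order is 3.

Order 3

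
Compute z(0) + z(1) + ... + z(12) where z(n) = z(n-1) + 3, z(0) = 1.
Computing the sequence terms: 1, 4, 7, 10, 13, 16, 19, 22, 25, 28, 31, 34, 37
Adding these values together:

247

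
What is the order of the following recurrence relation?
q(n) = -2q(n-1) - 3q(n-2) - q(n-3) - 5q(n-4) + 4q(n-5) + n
The order is the largest lag k for which q(n-k) appears. Here the deepest term is q(n-5) (the n term is non-homogeneous and does not affect the order), so the order is 5.

Order 5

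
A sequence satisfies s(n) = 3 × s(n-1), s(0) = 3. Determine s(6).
Computing step by step:
s(0) = 3
s(1) = 3 × 3 = 9
s(2) = 3 × 9 = 27
s(3) = 3 × 27 = 81
s(4) = 3 × 81 = 243
s(5) = 3 × 243 = 729
s(6) = 3 × 729 = 2187

2187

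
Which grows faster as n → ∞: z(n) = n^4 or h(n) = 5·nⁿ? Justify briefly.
Comparing growth rates:
Growth-rate hierarchy: log n ≺ any polynomial ≺ any exponential cⁿ (c>1) ≺ n! ≺ nⁿ.
super-exponential nⁿ dominates polynomial degree 4 asymptotically.

h(n) grows faster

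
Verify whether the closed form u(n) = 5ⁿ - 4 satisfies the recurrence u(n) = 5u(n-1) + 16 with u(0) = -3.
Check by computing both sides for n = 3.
From the recurrence with u(0) = -3:
  u(0) = -3, u(1) = 1, u(2) = 21, u(3) = 121
  so the recurrence gives u(3) = 121.
From the proposed closed form u(n) = 5ⁿ - 4:
  u(3) = 121.
Both sides give 121 at n = 3, and the initial condition(s) match, so the closed form is consistent.

Yes, the closed form is correct.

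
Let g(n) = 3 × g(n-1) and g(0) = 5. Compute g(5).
Computing step by step:
g(0) = 5
g(1) = 3 × 5 = 15
g(2) = 3 × 15 = 45
g(3) = 3 × 45 = 135
g(4) = 3 × 135 = 405
g(5) = 3 × 405 = 1215

1215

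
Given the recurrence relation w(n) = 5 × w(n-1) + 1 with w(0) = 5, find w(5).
Computing step by step:
w(0) = 5
w(1) = 5 × 5 + 1 = 26
w(2) = 5 × 26 + 1 = 131
w(3) = 5 × 131 + 1 = 656
w(4) = 5 × 656 + 1 = 3281
w(5) = 5 × 3281 + 1 = 16406

16406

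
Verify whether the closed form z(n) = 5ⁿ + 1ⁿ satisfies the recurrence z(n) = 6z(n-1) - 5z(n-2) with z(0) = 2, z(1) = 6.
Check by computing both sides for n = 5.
From the recurrence with z(0) = 2, z(1) = 6:
  z(0) = 2, z(1) = 6, z(2) = 26, z(3) = 126, z(4) = 626, z(5) = 3126
  so the recurrence gives z(5) = 3126.
From the proposed closed form z(n) = 5ⁿ + 1ⁿ:
  z(5) = 3126.
Both sides give 3126 at n = 5, and the initial condition(s) match, so the closed form is consistent.

Yes, the closed form is correct.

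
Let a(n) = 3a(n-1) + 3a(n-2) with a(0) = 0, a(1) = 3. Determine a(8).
Computing the sequence terms:
0, 3, 9, 36, 135, 513, 1944, 7371, 27945

27945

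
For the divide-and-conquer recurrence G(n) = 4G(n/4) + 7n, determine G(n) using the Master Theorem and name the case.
Master Theorem template: G(n) = a·G(n/b) + f(n).
Here: a=4, b=4, f(n)=7n
Compute log_b(a) = log_4(4) = 1.
f(n) = 7n = Θ(n). Case 2: G(n) = Θ(n log n).

Case 2: G(n) = Θ(n log n)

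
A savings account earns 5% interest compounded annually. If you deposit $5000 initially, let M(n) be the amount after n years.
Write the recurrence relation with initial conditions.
Each year the balance grows by 5%, i.e. is multiplied by 1 + 5/100 = 1.05, so M(n) = 1.05 × M(n-1). The initial deposit gives M(0) = 5000.
Unrolling gives the closed form M(n) = 5000 × (1.05)ⁿ.

M(n) = 1.05 × M(n-1), M(0) = 5000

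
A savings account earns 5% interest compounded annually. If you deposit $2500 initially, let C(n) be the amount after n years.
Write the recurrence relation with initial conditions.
Each year the balance grows by 5%, i.e. is multiplied by 1 + 5/100 = 1.05, so C(n) = 1.05 × C(n-1). The initial deposit gives C(0) = 2500.
Unrolling gives the closed form C(n) = 2500 × (1.05)ⁿ.

C(n) = 1.05 × C(n-1), C(0) = 2500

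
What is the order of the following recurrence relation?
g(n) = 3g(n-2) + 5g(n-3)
The order is the largest lag k for which g(n-k) appears. Here the deepest term is g(n-3), so the order is 3.

Order 3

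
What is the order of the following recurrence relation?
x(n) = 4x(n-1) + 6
The order is the largest lag k for which x(n-k) appears. Here the deepest term is x(n-1) (the 6 term is non-homogeneous and does not affect the order), so the order is 1.

Order 1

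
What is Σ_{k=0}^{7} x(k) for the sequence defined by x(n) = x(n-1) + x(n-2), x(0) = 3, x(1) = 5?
Computing the sequence terms: 3, 5, 8, 13, 21, 34, 55, 89
Adding these values together:

228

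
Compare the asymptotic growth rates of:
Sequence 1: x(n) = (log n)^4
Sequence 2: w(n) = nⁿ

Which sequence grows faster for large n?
Comparing growth rates:
Growth-rate hierarchy: log n ≺ any polynomial ≺ any exponential cⁿ (c>1) ≺ n! ≺ nⁿ.
super-exponential nⁿ dominates polylogarithmic (log n)^4 asymptotically.

w(n) grows faster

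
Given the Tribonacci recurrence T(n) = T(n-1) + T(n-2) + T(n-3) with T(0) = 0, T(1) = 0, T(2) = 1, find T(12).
Computing the sequence terms:
0, 0, 1, 1, 2, 4, 7, 13, 24, 44, 81, 149, 274

274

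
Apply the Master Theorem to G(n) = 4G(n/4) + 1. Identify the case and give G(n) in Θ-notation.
Master Theorem template: G(n) = a·G(n/b) + f(n).
Here: a=4, b=4, f(n)=1
Compute log_b(a) = log_4(4) = 1.
f(n) = 1 = O(n^(1-ε)) with ε = 1. Case 1: G(n) = Θ(n^log_b(a)) = Θ(n).

Case 1: G(n) = Θ(n)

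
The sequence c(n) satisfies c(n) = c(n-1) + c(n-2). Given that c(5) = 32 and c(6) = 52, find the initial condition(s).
Work backwards using c(k) = c(k+2) - c(k+1):
c(4) = c(6) - c(5) = 52 - 32 = 20
c(3) = c(5) - c(4) = 32 - 20 = 12
c(2) = c(4) - c(3) = 20 - 12 = 8
c(1) = c(3) - c(2) = 12 - 8 = 4
c(0) = c(2) - c(1) = 8 - 4 = 4

c(0) = 4, c(1) = 4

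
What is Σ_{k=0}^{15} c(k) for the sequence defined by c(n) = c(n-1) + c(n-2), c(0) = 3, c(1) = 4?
Computing the sequence terms: 3, 4, 7, 11, 18, 29, 47, 76, 123, 199, 322, 521, 843, 1364, 2207, 3571
Adding these values together:

9345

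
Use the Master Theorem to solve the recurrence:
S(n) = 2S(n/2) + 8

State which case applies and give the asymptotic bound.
Master Theorem template: S(n) = a·S(n/b) + f(n).
Here: a=2, b=2, f(n)=8
Compute log_b(a) = log_2(2) = 1.
f(n) = 8 = O(n^(1-ε)) with ε = 1. Case 1: S(n) = Θ(n^log_b(a)) = Θ(n).

Case 1: S(n) = Θ(n)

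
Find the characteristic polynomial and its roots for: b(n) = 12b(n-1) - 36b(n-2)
Substitute b(n) = rⁿ and divide through by rⁿ⁻²: r² - 12r + 36 = 0
Factor: (r - 6)² = 0, so r = 6 (double root).
General solution: b(n) = (A + Bn)·6ⁿ

Characteristic: r² - 12r + 36 = 0, Roots: r = 6 (double root)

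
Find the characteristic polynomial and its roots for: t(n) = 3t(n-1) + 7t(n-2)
Substitute t(n) = rⁿ and divide through by rⁿ⁻²: r² - 3r - 7 = 0
Discriminant: 3² + 4·7 = 37, not a perfect square, so by the quadratic formula r = (3 ± √37)/2.
General solution: t(n) = A·r₁ⁿ + B·r₂ⁿ where r₁,r₂ = (3 ± √37)/2

Characteristic: r² - 3r - 7 = 0, Roots: r = (3 ± √37)/2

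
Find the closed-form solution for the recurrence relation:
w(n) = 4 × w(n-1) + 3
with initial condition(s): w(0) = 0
Recurrence: w(n) = 4 × w(n-1) + 3, initial: w(0) = 0.
Try w(n) = A·4ⁿ + C. Substituting: A·4ⁿ + C = 4(A·4ⁿ⁻¹ + C) + 3 = A·4ⁿ + 4C + 3, so C = 4C + 3, giving C = -1. Then w(0) = A - 1 = 0 gives A = 1.

w(n) = 4ⁿ - 1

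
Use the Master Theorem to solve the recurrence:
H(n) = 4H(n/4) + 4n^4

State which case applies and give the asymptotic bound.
Master Theorem template: H(n) = a·H(n/b) + f(n).
Here: a=4, b=4, f(n)=4n^4
Compute log_b(a) = log_4(4) = 1.
f(n) = 4n^4 = Ω(n^(1+ε)) with ε = 3, and the regularity condition holds (a·f(n/b) = (a/b^4)·f(n) with a/b^4 = 4^-3 < 1). Case 3: H(n) = Θ(f(n)) = Θ(n^4).

Case 3: H(n) = Θ(n^4)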